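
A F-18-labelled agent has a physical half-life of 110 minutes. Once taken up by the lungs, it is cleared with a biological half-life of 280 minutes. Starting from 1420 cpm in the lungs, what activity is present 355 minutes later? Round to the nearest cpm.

1/t_eff = 1/t_phys + 1/t_biol = 1/110 + 1/280 = 0.012662 per minute.
t_eff = 110 × 280 / (110 + 280) ≈ 78.974 minutes.
Remaining = 1420 × (1/2)^(355/78.974) = 1420 × (1/2)^4.4951 ≈ 62.968 cpm.

63 cpm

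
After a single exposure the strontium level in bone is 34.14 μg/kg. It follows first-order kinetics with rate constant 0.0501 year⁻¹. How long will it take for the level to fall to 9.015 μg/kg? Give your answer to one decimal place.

t½ = ln 2 / k = 0.69315 / 0.0501 ≈ 13.835 years.
Fraction remaining = 9.015/34.14 ≈ 0.26406.
n = log₂(34.14/9.015) = ln(3.787)/ln 2 ≈ 1.9211 half-lives.
t = n × t½ = 1.9211 × 13.835 ≈ 26.578 years.

26.6 years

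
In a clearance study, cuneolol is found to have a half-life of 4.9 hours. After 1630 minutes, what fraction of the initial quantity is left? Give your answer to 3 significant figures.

1630 minutes = 27.1667 hours.
n = 27.1667/4.9 ≈ 5.5442 half-lives.
Fraction remaining = (1/2)^5.5442 ≈ 0.02143.

0.0214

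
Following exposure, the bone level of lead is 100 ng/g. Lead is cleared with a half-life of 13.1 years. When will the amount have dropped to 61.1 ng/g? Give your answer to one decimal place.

Fraction remaining = 61.1/100 ≈ 0.611.
n = log₂(100/61.1) = ln(1.6367)/ln 2 ≈ 0.71076 half-lives.
t = n × t½ = 0.71076 × 13.1 ≈ 9.3109 years.

9.3 years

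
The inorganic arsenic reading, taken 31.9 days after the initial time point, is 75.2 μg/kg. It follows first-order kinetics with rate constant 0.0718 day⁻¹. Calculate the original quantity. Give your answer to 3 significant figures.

t½ = ln 2 / k = 0.69315 / 0.0718 ≈ 9.6539 days.
Number of half-lives elapsed: n = 31.9/9.6539 ≈ 3.3044.
A₀ = A × 2^n = 75.2 × 2^3.3044 = 75.2 × 9.8791 ≈ 742.91 μg/kg.

743 μg/kg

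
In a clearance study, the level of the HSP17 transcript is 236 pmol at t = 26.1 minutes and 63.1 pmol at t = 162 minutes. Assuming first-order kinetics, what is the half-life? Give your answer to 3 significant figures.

Over Δt = 162 − 26.1 = 135.9 minutes, the level fell by a factor of 236/63.1 ≈ 3.7401.
n = log₂(3.7401) ≈ 1.9031 half-lives, so t½ = 135.9/1.9031 ≈ 71.411 minutes.

71.4 minutes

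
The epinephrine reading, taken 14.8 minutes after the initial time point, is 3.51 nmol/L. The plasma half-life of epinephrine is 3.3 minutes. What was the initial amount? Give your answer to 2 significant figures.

79 nmol/L

Number of half-lives elapsed: n = 14.8/3.3 ≈ 4.4848.
A₀ = A × 2^n = 3.51 × 2^4.4848 = 3.51 × 22.391 ≈ 78.592 nmol/L.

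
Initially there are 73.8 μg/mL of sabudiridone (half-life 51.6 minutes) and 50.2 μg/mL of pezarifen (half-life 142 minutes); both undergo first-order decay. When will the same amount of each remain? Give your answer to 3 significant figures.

45.1 minutes

Set 73.8·(1/2)^(t/51.6) = 50.2·(1/2)^(t/142).
Taking log₂: log₂(73.8/50.2) = t·(1/51.6 − 1/142).
log₂(1.4701) = 0.55593; 1/51.6 − 1/142 = 0.012338.
t = 0.55593 / 0.012338 ≈ 45.06 minutes.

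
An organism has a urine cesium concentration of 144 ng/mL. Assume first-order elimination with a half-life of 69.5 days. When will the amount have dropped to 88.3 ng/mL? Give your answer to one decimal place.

Fraction remaining = 88.3/144 ≈ 0.61319.
n = log₂(144/88.3) = ln(1.6308)/ln 2 ≈ 0.70558 half-lives.
t = n × t½ = 0.70558 × 69.5 ≈ 49.038 days.

49.0 days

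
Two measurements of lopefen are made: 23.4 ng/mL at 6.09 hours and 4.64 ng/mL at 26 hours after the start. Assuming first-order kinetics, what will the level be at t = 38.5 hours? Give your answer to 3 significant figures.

Over Δt = 26 − 6.09 = 19.91 hours, the level fell by a factor of 23.4/4.64 ≈ 5.0431.
n = log₂(5.0431) ≈ 2.3343 half-lives, so t½ = 19.91/2.3343 ≈ 8.5293 hours.
From t = 26 to t = 38.5: 4.64 × (1/2)^((38.5−26)/8.5293) ≈ 1.6801 ng/mL.

1.68 ng/mL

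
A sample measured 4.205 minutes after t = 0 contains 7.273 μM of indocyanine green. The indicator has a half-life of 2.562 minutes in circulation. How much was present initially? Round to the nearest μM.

23 μM

Number of half-lives elapsed: n = 4.205/2.562 ≈ 1.6413.
A₀ = A × 2^n = 7.273 × 2^1.6413 = 7.273 × 3.1195 ≈ 22.688 μM.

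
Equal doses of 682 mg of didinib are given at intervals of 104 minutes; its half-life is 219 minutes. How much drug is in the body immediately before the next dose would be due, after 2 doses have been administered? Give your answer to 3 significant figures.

844 mg

The 2 doses were given 208, 104 minutes ago.
Total = 682·(1/2)^(208/219) + 682·(1/2)^(104/219)
      = 353.08 + 490.72 ≈ 843.8 mg.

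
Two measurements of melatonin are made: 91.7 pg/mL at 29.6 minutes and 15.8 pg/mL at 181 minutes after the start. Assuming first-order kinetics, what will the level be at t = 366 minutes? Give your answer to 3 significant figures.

1.84 pg/mL

Over Δt = 181 − 29.6 = 151.4 minutes, the level fell by a factor of 91.7/15.8 ≈ 5.8038.
n = log₂(5.8038) ≈ 2.537 half-lives, so t½ = 151.4/2.537 ≈ 59.677 minutes.
From t = 181 to t = 366: 15.8 × (1/2)^((366−181)/59.677) ≈ 1.8427 pg/mL.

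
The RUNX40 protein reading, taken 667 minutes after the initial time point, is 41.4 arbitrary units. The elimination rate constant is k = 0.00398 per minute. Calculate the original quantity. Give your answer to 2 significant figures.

t½ = ln 2 / k = 0.69315 / 0.00398 ≈ 174.16 minutes.
Number of half-lives elapsed: n = 667/174.16 ≈ 3.8299.
A₀ = A × 2^n = 41.4 × 2^3.8299 = 41.4 × 14.22 ≈ 588.71 arbitrary units.

590 arbitrary units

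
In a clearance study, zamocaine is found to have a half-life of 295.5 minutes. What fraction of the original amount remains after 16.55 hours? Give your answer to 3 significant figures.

16.55 hours = 993 minutes.
n = 993/295.5 ≈ 3.3604 half-lives.
Fraction remaining = (1/2)^3.3604 ≈ 0.097368.

0.0974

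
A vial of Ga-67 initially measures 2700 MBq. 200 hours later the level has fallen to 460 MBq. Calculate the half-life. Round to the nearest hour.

A/A₀ = 460/2700 ≈ 0.17037.
n = log₂(5.8696) ≈ 2.5533 half-lives elapsed in 200 hours.
t½ = 200/2.5533 ≈ 78.331 hours.

78 hours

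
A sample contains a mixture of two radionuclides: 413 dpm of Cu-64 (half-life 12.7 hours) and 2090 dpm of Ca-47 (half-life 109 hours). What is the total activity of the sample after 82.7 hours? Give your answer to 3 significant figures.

Cu-64: 413 × (1/2)^(82.7/12.7) = 413 × (1/2)^6.5118 ≈ 4.5258 dpm.
Ca-47: 2090 × (1/2)^(82.7/109) = 2090 × (1/2)^0.75872 ≈ 1235.2 dpm.
Total = 4.5258 + 1235.2 ≈ 1239.8 dpm.

1240 dpm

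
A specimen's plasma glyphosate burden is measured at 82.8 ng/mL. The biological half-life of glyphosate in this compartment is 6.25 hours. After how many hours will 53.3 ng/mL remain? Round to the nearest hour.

4 hours

Fraction remaining = 53.3/82.8 ≈ 0.64372.
n = log₂(82.8/53.3) = ln(1.5535)/ln 2 ≈ 0.6355 half-lives.
t = n × t½ = 0.6355 × 6.25 ≈ 3.9718 hours.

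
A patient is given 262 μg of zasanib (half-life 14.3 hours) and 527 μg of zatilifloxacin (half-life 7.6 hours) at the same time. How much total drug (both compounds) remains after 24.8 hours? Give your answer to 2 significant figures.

130 μg

zasanib: 262 × (1/2)^(24.8/14.3) = 262 × (1/2)^1.7343 ≈ 78.747 μg.
zatilifloxacin: 527 × (1/2)^(24.8/7.6) = 527 × (1/2)^3.2632 ≈ 54.891 μg.
Total = 78.747 + 54.891 ≈ 133.64 μg.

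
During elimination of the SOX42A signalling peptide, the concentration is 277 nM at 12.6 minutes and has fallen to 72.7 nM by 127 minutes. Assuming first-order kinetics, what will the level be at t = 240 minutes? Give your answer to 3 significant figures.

Over Δt = 127 − 12.6 = 114.4 minutes, the level fell by a factor of 277/72.7 ≈ 3.8102.
n = log₂(3.8102) ≈ 1.9299 half-lives, so t½ = 114.4/1.9299 ≈ 59.279 minutes.
From t = 127 to t = 240: 72.7 × (1/2)^((240−127)/59.279) ≈ 19.395 nM.

19.4 nM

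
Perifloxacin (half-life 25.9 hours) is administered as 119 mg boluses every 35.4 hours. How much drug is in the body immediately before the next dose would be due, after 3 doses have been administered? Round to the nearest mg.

The 3 doses were given 106.2, 70.8, 35.4 hours ago.
Total = 119·(1/2)^(106.2/25.9) + 119·(1/2)^(70.8/25.9) + 119·(1/2)^(35.4/25.9)
      = 6.9376 + 17.892 + 46.142 ≈ 70.972 mg.

71 mg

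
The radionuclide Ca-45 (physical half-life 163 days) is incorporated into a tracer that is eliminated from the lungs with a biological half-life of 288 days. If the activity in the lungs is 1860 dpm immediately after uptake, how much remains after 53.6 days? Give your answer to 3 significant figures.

1300 dpm

1/t_eff = 1/t_phys + 1/t_biol = 1/163 + 1/288 = 0.0096072 per day.
t_eff = 163 × 288 / (163 + 288) ≈ 104.09 days.
Remaining = 1860 × (1/2)^(53.6/104.09) = 1860 × (1/2)^0.51495 ≈ 1301.7 dpm.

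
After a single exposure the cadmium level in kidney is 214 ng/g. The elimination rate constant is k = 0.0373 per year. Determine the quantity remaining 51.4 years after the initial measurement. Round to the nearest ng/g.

t½ = ln 2 / k = 0.69315 / 0.0373 ≈ 18.583 years.
Number of half-lives: n = 51.4/18.583 ≈ 2.766.
Remaining = 214 × (1/2)^2.766 = 214 × 0.14702 ≈ 31.461 ng/g.

31 ng/g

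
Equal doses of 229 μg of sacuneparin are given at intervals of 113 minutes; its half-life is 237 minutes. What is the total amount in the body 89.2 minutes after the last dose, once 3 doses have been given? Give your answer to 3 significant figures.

394 μg

The 3 doses were given 315.2, 202.2, 89.2 minutes ago.
Total = 229·(1/2)^(315.2/237) + 229·(1/2)^(202.2/237) + 229·(1/2)^(89.2/237)
      = 91.092 + 126.77 + 176.42 ≈ 394.27 μg.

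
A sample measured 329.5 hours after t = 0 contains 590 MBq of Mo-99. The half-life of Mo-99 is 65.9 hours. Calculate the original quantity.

18880 MBq

Number of half-lives elapsed: n = 329.5/65.9 ≈ 5.
A₀ = A × 2^n = 590 × 2^5 = 590 × 32 ≈ 18880 MBq.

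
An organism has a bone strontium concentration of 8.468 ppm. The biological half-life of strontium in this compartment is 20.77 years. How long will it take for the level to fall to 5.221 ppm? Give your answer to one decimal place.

14.5 years

Fraction remaining = 5.221/8.468 ≈ 0.61656.
n = log₂(8.468/5.221) = ln(1.6219)/ln 2 ≈ 0.6977 half-lives.
t = n × t½ = 0.6977 × 20.77 ≈ 14.491 years.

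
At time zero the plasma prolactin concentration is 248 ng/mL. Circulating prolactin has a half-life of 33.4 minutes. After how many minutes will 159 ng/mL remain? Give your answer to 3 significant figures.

Fraction remaining = 159/248 ≈ 0.64113.
n = log₂(248/159) = ln(1.5597)/ln 2 ≈ 0.64131 half-lives.
t = n × t½ = 0.64131 × 33.4 ≈ 21.42 minutes.

21.4 minutes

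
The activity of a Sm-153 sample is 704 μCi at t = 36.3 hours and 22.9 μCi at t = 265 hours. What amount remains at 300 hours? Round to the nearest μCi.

Over Δt = 265 − 36.3 = 228.7 hours, the level fell by a factor of 704/22.9 ≈ 30.742.
n = log₂(30.742) ≈ 4.9422 half-lives, so t½ = 228.7/4.9422 ≈ 46.275 hours.
From t = 265 to t = 300: 22.9 × (1/2)^((300−265)/46.275) ≈ 13.557 μCi.

14 μCi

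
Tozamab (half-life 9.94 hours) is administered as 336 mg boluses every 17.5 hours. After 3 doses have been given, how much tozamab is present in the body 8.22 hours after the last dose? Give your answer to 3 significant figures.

The 3 doses were given 43.22, 25.72, 8.22 hours ago.
Total = 336·(1/2)^(43.22/9.94) + 336·(1/2)^(25.72/9.94) + 336·(1/2)^(8.22/9.94)
      = 16.498 + 55.901 + 189.41 ≈ 261.81 mg.

262 mg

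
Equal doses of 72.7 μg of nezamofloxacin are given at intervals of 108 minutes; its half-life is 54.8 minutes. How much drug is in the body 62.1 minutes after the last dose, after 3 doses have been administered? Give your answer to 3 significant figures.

43.8 μg

The 3 doses were given 278.1, 170.1, 62.1 minutes ago.
Total = 72.7·(1/2)^(278.1/54.8) + 72.7·(1/2)^(170.1/54.8) + 72.7·(1/2)^(62.1/54.8)
      = 2.1571 + 8.4554 + 33.144 ≈ 43.756 μg.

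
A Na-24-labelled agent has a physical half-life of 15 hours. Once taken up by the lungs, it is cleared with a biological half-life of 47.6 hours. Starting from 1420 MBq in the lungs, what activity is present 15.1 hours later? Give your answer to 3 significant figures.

567 MBq

1/t_eff = 1/t_phys + 1/t_biol = 1/15 + 1/47.6 = 0.087675 per hour.
t_eff = 15 × 47.6 / (15 + 47.6) ≈ 11.406 hours.
Remaining = 1420 × (1/2)^(15.1/11.406) = 1420 × (1/2)^1.3239 ≈ 567.23 MBq.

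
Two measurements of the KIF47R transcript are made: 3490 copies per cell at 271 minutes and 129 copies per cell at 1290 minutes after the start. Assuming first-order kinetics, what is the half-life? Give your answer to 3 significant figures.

214 minutes

Over Δt = 1290 − 271 = 1019 minutes, the level fell by a factor of 3490/129 ≈ 27.054.
n = log₂(27.054) ≈ 4.7578 half-lives, so t½ = 1019/4.7578 ≈ 214.18 minutes.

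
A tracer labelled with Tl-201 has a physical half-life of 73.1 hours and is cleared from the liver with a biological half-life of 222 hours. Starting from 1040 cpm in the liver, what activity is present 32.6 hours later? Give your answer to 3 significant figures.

1/t_eff = 1/t_phys + 1/t_biol = 1/73.1 + 1/222 = 0.018184 per hour.
t_eff = 73.1 × 222 / (73.1 + 222) ≈ 54.992 hours.
Remaining = 1040 × (1/2)^(32.6/54.992) = 1040 × (1/2)^0.59281 ≈ 689.57 cpm.

690 cpm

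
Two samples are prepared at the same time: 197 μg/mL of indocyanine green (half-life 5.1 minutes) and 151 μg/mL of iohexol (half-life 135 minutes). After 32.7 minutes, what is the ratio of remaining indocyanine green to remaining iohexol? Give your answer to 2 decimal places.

indocyanine green: 197 × (1/2)^(32.7/5.1) = 197 × (1/2)^6.4118 ≈ 2.3138 μg/mL.
iohexol: 151 × (1/2)^(32.7/135) = 151 × (1/2)^0.24222 ≈ 127.66 μg/mL.
Ratio ≈ 2.3138 / 127.66 ≈ 0.018125.

0.02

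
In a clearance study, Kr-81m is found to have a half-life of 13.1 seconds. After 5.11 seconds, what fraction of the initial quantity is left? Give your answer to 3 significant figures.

0.763

n = 5.11/13.1 ≈ 0.39008 half-lives.
Fraction remaining = (1/2)^0.39008 ≈ 0.76309.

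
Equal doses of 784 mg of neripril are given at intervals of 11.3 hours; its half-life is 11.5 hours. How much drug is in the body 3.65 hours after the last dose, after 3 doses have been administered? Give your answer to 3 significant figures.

The 3 doses were given 26.25, 14.95, 3.65 hours ago.
Total = 784·(1/2)^(26.25/11.5) + 784·(1/2)^(14.95/11.5) + 784·(1/2)^(3.65/11.5)
      = 161.13 + 318.4 + 629.18 ≈ 1108.7 mg.

1110 mg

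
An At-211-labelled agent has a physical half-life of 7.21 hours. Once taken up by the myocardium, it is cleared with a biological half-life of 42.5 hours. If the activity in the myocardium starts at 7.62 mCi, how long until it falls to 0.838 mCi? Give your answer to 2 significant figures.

1/t_eff = 1/t_phys + 1/t_biol = 1/7.21 + 1/42.5 = 0.16223 per hour.
t_eff = 7.21 × 42.5 / (7.21 + 42.5) ≈ 6.1643 hours.
n = log₂(7.62/0.838) ≈ 3.1848; t = 3.1848 × 6.1643 ≈ 19.632 hours.

20 hours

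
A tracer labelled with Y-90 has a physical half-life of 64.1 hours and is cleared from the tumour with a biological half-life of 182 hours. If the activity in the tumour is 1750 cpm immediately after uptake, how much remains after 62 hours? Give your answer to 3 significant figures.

1/t_eff = 1/t_phys + 1/t_biol = 1/64.1 + 1/182 = 0.021095 per hour.
t_eff = 64.1 × 182 / (64.1 + 182) ≈ 47.404 hours.
Remaining = 1750 × (1/2)^(62/47.404) = 1750 × (1/2)^1.3079 ≈ 706.84 cpm.

707 cpm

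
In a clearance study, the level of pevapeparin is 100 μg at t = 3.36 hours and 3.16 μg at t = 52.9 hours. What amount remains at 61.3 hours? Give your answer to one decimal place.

Over Δt = 52.9 − 3.36 = 49.54 hours, the level fell by a factor of 100/3.16 ≈ 31.646.
n = log₂(31.646) ≈ 4.9839 half-lives, so t½ = 49.54/4.9839 ≈ 9.9399 hours.
From t = 52.9 to t = 61.3: 3.16 × (1/2)^((61.3−52.9)/9.9399) ≈ 1.7591 μg.

1.8 μg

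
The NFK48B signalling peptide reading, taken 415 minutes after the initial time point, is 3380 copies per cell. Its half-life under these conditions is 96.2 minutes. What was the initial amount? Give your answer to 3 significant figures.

67200 copies per cell

Number of half-lives elapsed: n = 415/96.2 ≈ 4.3139.
A₀ = A × 2^n = 3380 × 2^4.3139 = 3380 × 19.889 ≈ 67226 copies per cell.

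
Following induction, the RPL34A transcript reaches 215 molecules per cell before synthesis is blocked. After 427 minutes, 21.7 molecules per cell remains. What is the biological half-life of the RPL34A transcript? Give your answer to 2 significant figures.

A/A₀ = 21.7/215 ≈ 0.10093.
n = log₂(9.9078) ≈ 3.3086 half-lives elapsed in 427 minutes.
t½ = 427/3.3086 ≈ 129.06 minutes.

130 minutes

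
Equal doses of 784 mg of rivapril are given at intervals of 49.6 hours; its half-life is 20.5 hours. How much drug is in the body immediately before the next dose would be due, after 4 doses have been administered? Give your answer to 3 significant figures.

The 4 doses were given 198.4, 148.8, 99.2, 49.6 hours ago.
Total = 784·(1/2)^(198.4/20.5) + 784·(1/2)^(148.8/20.5) + 784·(1/2)^(99.2/20.5) + 784·(1/2)^(49.6/20.5)
      = 0.95705 + 5.1201 + 27.392 + 146.54 ≈ 180.01 mg.

180 mg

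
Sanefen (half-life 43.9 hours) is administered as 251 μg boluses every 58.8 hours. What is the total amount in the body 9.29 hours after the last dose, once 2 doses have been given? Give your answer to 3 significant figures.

The 2 doses were given 68.09, 9.29 hours ago.
Total = 251·(1/2)^(68.09/43.9) + 251·(1/2)^(9.29/43.9)
      = 85.658 + 216.76 ≈ 302.41 μg.

302 μg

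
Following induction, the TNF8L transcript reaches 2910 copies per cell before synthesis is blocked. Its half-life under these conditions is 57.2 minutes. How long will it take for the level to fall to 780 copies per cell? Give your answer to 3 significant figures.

Fraction remaining = 780/2910 ≈ 0.26804.
n = log₂(2910/780) = ln(3.7308)/ln 2 ≈ 1.8995 half-lives.
t = n × t½ = 1.8995 × 57.2 ≈ 108.65 minutes.

109 minutes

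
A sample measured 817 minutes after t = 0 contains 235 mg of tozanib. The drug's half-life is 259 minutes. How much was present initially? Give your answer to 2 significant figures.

2100 mg

Number of half-lives elapsed: n = 817/259 ≈ 3.1544.
A₀ = A × 2^n = 235 × 2^3.1544 = 235 × 8.9039 ≈ 2092.4 mg.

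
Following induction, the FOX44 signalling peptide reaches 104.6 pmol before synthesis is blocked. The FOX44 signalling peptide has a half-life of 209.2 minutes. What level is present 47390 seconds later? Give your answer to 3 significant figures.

7.64 pmol

Convert the elapsed time: 47390 seconds = 789.833 minutes.
Number of half-lives: n = 789.833/209.2 ≈ 3.7755.
Remaining = 104.6 × (1/2)^3.7755 = 104.6 × 0.073024 ≈ 7.6383 pmol.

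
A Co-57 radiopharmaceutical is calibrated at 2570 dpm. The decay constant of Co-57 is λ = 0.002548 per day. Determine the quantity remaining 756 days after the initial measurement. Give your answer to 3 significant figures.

374 dpm

t½ = ln 2 / λ = 0.69315 / 0.002548 ≈ 272.04 days.
Number of half-lives: n = 756/272.04 ≈ 2.779.
Remaining = 2570 × (1/2)^2.779 = 2570 × 0.14569 ≈ 374.42 dpm.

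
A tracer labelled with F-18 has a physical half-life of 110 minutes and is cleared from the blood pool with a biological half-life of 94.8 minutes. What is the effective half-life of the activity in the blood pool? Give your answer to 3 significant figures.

1/t_eff = 1/t_phys + 1/t_biol = 1/110 + 1/94.8 = 0.019639 per minute.
t_eff = 110 × 94.8 / (110 + 94.8) ≈ 50.918 minutes.

50.9 minutes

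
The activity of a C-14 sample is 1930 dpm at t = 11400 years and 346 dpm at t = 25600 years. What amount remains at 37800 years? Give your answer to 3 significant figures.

79.0 dpm

Over Δt = 25600 − 11400 = 14200 years, the level fell by a factor of 1930/346 ≈ 5.578.
n = log₂(5.578) ≈ 2.4798 half-lives, so t½ = 14200/2.4798 ≈ 5726.4 years.
From t = 25600 to t = 37800: 346 × (1/2)^((37800−25600)/5726.4) ≈ 79.019 dpm.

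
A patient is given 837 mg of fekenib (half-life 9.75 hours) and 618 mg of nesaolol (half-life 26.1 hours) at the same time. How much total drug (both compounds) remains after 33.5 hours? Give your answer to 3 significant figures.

331 mg

fekenib: 837 × (1/2)^(33.5/9.75) = 837 × (1/2)^3.4359 ≈ 77.342 mg.
nesaolol: 618 × (1/2)^(33.5/26.1) = 618 × (1/2)^1.2835 ≈ 253.87 mg.
Total = 77.342 + 253.87 ≈ 331.21 mg.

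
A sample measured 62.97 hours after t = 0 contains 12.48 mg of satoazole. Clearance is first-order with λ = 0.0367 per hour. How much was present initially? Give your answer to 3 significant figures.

126 mg

t½ = ln 2 / λ = 0.69315 / 0.0367 ≈ 18.887 hours.
Number of half-lives elapsed: n = 62.97/18.887 ≈ 3.3341.
A₀ = A × 2^n = 12.48 × 2^3.3341 = 12.48 × 10.084 ≈ 125.85 mg.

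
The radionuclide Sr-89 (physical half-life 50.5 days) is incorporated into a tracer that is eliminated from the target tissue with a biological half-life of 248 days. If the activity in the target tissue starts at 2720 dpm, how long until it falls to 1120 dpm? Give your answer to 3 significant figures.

53.7 days

1/t_eff = 1/t_phys + 1/t_biol = 1/50.5 + 1/248 = 0.023834 per day.
t_eff = 50.5 × 248 / (50.5 + 248) ≈ 41.956 days.
n = log₂(2720/1120) ≈ 1.2801; t = 1.2801 × 41.956 ≈ 53.709 days.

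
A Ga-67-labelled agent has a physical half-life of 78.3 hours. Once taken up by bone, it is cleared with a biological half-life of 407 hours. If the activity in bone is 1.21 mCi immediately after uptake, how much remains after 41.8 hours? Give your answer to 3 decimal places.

1/t_eff = 1/t_phys + 1/t_biol = 1/78.3 + 1/407 = 0.015228 per hour.
t_eff = 78.3 × 407 / (78.3 + 407) ≈ 65.667 hours.
Remaining = 1.21 × (1/2)^(41.8/65.667) = 1.21 × (1/2)^0.63655 ≈ 0.77833 mCi.

0.778 mCi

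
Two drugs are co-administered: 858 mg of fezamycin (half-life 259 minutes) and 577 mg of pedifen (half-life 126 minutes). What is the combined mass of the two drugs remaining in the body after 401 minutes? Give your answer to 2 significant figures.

fezamycin: 858 × (1/2)^(401/259) = 858 × (1/2)^1.5483 ≈ 293.37 mg.
pedifen: 577 × (1/2)^(401/126) = 577 × (1/2)^3.1825 ≈ 63.553 mg.
Total = 293.37 + 63.553 ≈ 356.92 mg.

360 mg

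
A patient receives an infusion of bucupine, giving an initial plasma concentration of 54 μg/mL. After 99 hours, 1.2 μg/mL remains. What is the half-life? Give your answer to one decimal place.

A/A₀ = 1.2/54 ≈ 0.022222.
n = log₂(45) ≈ 5.4919 half-lives elapsed in 99 hours.
t½ = 99/5.4919 ≈ 18.027 hours.

18.0 hours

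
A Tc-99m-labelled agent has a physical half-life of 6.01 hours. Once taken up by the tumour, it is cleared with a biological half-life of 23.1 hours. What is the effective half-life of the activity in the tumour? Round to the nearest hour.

1/t_eff = 1/t_phys + 1/t_biol = 1/6.01 + 1/23.1 = 0.20968 per hour.
t_eff = 6.01 × 23.1 / (6.01 + 23.1) ≈ 4.7692 hours.

5 hours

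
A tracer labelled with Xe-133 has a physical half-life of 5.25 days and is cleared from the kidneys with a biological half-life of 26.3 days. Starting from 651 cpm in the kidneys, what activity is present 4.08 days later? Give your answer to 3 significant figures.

1/t_eff = 1/t_phys + 1/t_biol = 1/5.25 + 1/26.3 = 0.2285 per day.
t_eff = 5.25 × 26.3 / (5.25 + 26.3) ≈ 4.3764 days.
Remaining = 651 × (1/2)^(4.08/4.3764) = 651 × (1/2)^0.93228 ≈ 341.14 cpm.

341 cpm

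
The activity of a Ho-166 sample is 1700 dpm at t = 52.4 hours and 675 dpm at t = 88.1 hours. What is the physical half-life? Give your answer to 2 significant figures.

27 hours

Over Δt = 88.1 − 52.4 = 35.7 hours, the level fell by a factor of 1700/675 ≈ 2.5185.
n = log₂(2.5185) ≈ 1.3326 half-lives, so t½ = 35.7/1.3326 ≈ 26.79 hours.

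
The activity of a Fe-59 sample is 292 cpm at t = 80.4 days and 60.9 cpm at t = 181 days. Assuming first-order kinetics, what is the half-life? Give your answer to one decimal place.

44.5 days

Over Δt = 181 − 80.4 = 100.6 days, the level fell by a factor of 292/60.9 ≈ 4.7947.
n = log₂(4.7947) ≈ 2.2615 half-lives, so t½ = 100.6/2.2615 ≈ 44.485 days.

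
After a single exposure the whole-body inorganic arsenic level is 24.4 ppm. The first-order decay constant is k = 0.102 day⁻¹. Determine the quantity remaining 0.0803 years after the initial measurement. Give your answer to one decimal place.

1.2 ppm

t½ = ln 2 / k = 0.69315 / 0.102 ≈ 6.7956 days.
Convert the elapsed time: 0.0803 years = 29.3095 days.
Number of half-lives: n = 29.3095/6.7956 ≈ 4.313.
Remaining = 24.4 × (1/2)^4.313 = 24.4 × 0.050309 ≈ 1.2275 ppm.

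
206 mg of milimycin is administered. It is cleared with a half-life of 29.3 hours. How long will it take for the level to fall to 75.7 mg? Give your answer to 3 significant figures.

42.3 hours

Fraction remaining = 75.7/206 ≈ 0.36748.
n = log₂(206/75.7) = ln(2.7213)/ln 2 ≈ 1.4443 half-lives.
t = n × t½ = 1.4443 × 29.3 ≈ 42.317 hours.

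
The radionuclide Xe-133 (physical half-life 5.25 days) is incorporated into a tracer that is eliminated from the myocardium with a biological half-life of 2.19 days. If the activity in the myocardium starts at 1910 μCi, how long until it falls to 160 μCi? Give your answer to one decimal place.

5.5 days

1/t_eff = 1/t_phys + 1/t_biol = 1/5.25 + 1/2.19 = 0.6471 per day.
t_eff = 5.25 × 2.19 / (5.25 + 2.19) ≈ 1.5454 days.
n = log₂(1910/160) ≈ 3.5774; t = 3.5774 × 1.5454 ≈ 5.5284 days.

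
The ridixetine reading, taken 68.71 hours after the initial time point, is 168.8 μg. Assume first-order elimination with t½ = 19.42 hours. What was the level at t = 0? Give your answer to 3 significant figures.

1960 μg

Number of half-lives elapsed: n = 68.71/19.42 ≈ 3.5381.
A₀ = A × 2^n = 168.8 × 2^3.5381 = 168.8 × 11.617 ≈ 1960.9 μg.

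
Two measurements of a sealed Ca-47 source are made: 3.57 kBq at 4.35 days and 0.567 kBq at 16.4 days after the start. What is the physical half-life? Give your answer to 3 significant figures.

4.54 days

Over Δt = 16.4 − 4.35 = 12.05 days, the level fell by a factor of 3.57/0.567 ≈ 6.2963.
n = log₂(6.2963) ≈ 2.6545 half-lives, so t½ = 12.05/2.6545 ≈ 4.5395 days.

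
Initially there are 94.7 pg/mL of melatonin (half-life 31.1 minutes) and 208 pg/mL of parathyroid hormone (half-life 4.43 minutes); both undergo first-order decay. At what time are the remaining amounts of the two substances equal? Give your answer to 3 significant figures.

5.86 minutes

Set 94.7·(1/2)^(t/31.1) = 208·(1/2)^(t/4.43).
Taking log₂: log₂(94.7/208) = t·(1/31.1 − 1/4.43).
log₂(0.45529) = -1.1351; 1/31.1 − 1/4.43 = -0.19358.
t = -1.1351 / -0.19358 ≈ 5.864 minutes.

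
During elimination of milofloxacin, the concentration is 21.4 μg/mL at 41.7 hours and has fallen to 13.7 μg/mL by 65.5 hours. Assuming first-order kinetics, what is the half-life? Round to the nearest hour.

37 hours

Over Δt = 65.5 − 41.7 = 23.8 hours, the level fell by a factor of 21.4/13.7 ≈ 1.562.
n = log₂(1.562) ≈ 0.64343 half-lives, so t½ = 23.8/0.64343 ≈ 36.989 hours.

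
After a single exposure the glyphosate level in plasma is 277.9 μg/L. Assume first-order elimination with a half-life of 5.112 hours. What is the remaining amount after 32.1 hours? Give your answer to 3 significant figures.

3.58 μg/L

Number of half-lives: n = 32.1/5.112 ≈ 6.2793.
Remaining = 277.9 × (1/2)^6.2793 = 277.9 × 0.012874 ≈ 3.5778 μg/L.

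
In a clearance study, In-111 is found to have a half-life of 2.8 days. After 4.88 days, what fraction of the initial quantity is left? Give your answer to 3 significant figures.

n = 4.88/2.8 ≈ 1.7429 half-lives.
Fraction remaining = (1/2)^1.7429 ≈ 0.29878.

0.299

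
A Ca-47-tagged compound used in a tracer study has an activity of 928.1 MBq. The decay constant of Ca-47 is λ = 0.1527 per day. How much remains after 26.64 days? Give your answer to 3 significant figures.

15.9 MBq

t½ = ln 2 / λ = 0.69315 / 0.1527 ≈ 4.5393 days.
Number of half-lives: n = 26.64/4.5393 ≈ 5.8688.
Remaining = 928.1 × (1/2)^5.8688 = 928.1 × 0.017113 ≈ 15.882 MBq.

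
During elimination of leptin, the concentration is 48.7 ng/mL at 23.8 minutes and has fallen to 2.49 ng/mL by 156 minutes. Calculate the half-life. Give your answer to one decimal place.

30.8 minutes

Over Δt = 156 − 23.8 = 132.2 minutes, the level fell by a factor of 48.7/2.49 ≈ 19.558.
n = log₂(19.558) ≈ 4.2897 half-lives, so t½ = 132.2/4.2897 ≈ 30.818 minutes.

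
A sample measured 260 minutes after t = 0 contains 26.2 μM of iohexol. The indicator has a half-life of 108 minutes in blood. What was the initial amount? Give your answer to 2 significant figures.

Number of half-lives elapsed: n = 260/108 ≈ 2.4074.
A₀ = A × 2^n = 26.2 × 2^2.4074 = 26.2 × 5.3052 ≈ 139 μM.

140 μM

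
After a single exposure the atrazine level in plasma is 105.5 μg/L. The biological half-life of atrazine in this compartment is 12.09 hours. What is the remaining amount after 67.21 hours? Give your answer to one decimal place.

Number of half-lives: n = 67.21/12.09 ≈ 5.5591.
Remaining = 105.5 × (1/2)^5.5591 = 105.5 × 0.02121 ≈ 2.2376 μg/L.

2.2 μg/L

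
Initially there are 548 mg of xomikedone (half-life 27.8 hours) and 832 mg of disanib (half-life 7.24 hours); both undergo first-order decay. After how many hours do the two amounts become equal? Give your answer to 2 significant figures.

Set 548·(1/2)^(t/27.8) = 832·(1/2)^(t/7.24).
Taking log₂: log₂(548/832) = t·(1/27.8 − 1/7.24).
log₂(0.65865) = -0.60241; 1/27.8 − 1/7.24 = -0.10215.
t = -0.60241 / -0.10215 ≈ 5.8973 hours.

5.9 hours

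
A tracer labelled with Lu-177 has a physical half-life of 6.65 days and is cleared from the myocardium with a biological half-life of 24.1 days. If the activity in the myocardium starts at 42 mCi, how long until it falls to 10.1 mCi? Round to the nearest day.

11 days

1/t_eff = 1/t_phys + 1/t_biol = 1/6.65 + 1/24.1 = 0.19187 per day.
t_eff = 6.65 × 24.1 / (6.65 + 24.1) ≈ 5.2119 days.
n = log₂(42/10.1) ≈ 2.056; t = 2.056 × 5.2119 ≈ 10.716 days.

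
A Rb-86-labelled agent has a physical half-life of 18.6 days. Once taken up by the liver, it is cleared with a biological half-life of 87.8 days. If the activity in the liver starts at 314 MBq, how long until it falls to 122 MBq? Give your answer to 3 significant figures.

20.9 days

1/t_eff = 1/t_phys + 1/t_biol = 1/18.6 + 1/87.8 = 0.065153 per day.
t_eff = 18.6 × 87.8 / (18.6 + 87.8) ≈ 15.348 days.
n = log₂(314/122) ≈ 1.3639; t = 1.3639 × 15.348 ≈ 20.934 days.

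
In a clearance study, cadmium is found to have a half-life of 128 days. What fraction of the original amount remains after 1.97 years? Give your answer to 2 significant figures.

1.97 years = 719.05 days.
n = 719.05/128 ≈ 5.6176 half-lives.
Fraction remaining = (1/2)^5.6176 ≈ 0.020368.

0.020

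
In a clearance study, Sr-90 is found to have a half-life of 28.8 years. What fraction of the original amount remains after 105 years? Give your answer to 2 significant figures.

0.080

n = 105/28.8 ≈ 3.6458 half-lives.
Fraction remaining = (1/2)^3.6458 ≈ 0.07989.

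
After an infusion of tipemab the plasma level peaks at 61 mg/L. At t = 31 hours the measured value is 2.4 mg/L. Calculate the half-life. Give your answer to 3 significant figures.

6.64 hours

A/A₀ = 2.4/61 ≈ 0.039344.
n = log₂(25.417) ≈ 4.6677 half-lives elapsed in 31 hours.
t½ = 31/4.6677 ≈ 6.6414 hours.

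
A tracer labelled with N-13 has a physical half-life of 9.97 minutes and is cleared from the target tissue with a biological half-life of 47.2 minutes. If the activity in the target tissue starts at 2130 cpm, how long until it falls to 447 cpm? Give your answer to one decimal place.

1/t_eff = 1/t_phys + 1/t_biol = 1/9.97 + 1/47.2 = 0.12149 per minute.
t_eff = 9.97 × 47.2 / (9.97 + 47.2) ≈ 8.2313 minutes.
n = log₂(2130/447) ≈ 2.2525; t = 2.2525 × 8.2313 ≈ 18.541 minutes.

18.5 minutes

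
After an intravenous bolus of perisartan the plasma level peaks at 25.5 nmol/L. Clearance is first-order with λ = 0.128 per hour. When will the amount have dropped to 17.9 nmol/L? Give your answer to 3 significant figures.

t½ = ln 2 / λ = 0.69315 / 0.128 ≈ 5.4152 hours.
Fraction remaining = 17.9/25.5 ≈ 0.70196.
n = log₂(25.5/17.9) = ln(1.4246)/ln 2 ≈ 0.51054 half-lives.
t = n × t½ = 0.51054 × 5.4152 ≈ 2.7647 hours.

2.76 hours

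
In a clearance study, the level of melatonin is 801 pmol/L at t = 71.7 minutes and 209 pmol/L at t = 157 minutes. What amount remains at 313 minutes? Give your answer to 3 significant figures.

17.9 pmol/L

Over Δt = 157 − 71.7 = 85.3 minutes, the level fell by a factor of 801/209 ≈ 3.8325.
n = log₂(3.8325) ≈ 1.9383 half-lives, so t½ = 85.3/1.9383 ≈ 44.008 minutes.
From t = 157 to t = 313: 209 × (1/2)^((313−157)/44.008) ≈ 17.908 pmol/L.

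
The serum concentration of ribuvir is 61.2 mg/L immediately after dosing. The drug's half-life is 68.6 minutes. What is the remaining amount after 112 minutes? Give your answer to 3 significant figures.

19.7 mg/L

Number of half-lives: n = 112/68.6 ≈ 1.6327.
Remaining = 61.2 × (1/2)^1.6327 = 61.2 × 0.32249 ≈ 19.737 mg/L.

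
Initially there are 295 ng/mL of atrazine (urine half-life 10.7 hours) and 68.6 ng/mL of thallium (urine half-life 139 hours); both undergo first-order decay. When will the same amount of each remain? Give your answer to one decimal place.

Set 295·(1/2)^(t/10.7) = 68.6·(1/2)^(t/139).
Taking log₂: log₂(295/68.6) = t·(1/10.7 − 1/139).
log₂(4.3003) = 2.1044; 1/10.7 − 1/139 = 0.086264.
t = 2.1044 / 0.086264 ≈ 24.395 hours.

24.4 hours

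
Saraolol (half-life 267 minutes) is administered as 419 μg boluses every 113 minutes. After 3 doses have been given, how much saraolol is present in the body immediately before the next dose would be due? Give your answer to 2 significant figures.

The 3 doses were given 339, 226, 113 minutes ago.
Total = 419·(1/2)^(339/267) + 419·(1/2)^(226/267) + 419·(1/2)^(113/267)
      = 173.78 + 233.03 + 312.47 ≈ 719.28 μg.

720 μg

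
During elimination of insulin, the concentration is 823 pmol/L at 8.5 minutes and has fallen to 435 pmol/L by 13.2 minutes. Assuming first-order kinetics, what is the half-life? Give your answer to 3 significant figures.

5.11 minutes

Over Δt = 13.2 − 8.5 = 4.7 minutes, the level fell by a factor of 823/435 ≈ 1.892.
n = log₂(1.892) ≈ 0.91988 half-lives, so t½ = 4.7/0.91988 ≈ 5.1094 minutes.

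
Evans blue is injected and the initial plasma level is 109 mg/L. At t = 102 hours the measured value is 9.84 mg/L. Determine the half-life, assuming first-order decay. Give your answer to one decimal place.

A/A₀ = 9.84/109 ≈ 0.090275.
n = log₂(11.077) ≈ 3.4695 half-lives elapsed in 102 hours.
t½ = 102/3.4695 ≈ 29.399 hours.

29.4 hours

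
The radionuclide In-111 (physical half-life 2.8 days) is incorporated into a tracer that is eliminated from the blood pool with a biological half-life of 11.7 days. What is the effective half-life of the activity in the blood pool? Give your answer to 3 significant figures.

2.26 days

1/t_eff = 1/t_phys + 1/t_biol = 1/2.8 + 1/11.7 = 0.44261 per day.
t_eff = 2.8 × 11.7 / (2.8 + 11.7) ≈ 2.2593 days.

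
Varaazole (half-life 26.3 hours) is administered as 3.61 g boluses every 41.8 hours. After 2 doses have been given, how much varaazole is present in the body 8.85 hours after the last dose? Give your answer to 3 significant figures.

The 2 doses were given 50.65, 8.85 hours ago.
Total = 3.61·(1/2)^(50.65/26.3) + 3.61·(1/2)^(8.85/26.3)
      = 0.95009 + 2.859 ≈ 3.8091 g.

3.81 g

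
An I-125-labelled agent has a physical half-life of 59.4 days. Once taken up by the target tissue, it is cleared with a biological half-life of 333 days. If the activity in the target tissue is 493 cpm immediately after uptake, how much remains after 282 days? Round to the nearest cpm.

1/t_eff = 1/t_phys + 1/t_biol = 1/59.4 + 1/333 = 0.019838 per day.
t_eff = 59.4 × 333 / (59.4 + 333) ≈ 50.408 days.
Remaining = 493 × (1/2)^(282/50.408) = 493 × (1/2)^5.5943 ≈ 10.204 cpm.

10 cpm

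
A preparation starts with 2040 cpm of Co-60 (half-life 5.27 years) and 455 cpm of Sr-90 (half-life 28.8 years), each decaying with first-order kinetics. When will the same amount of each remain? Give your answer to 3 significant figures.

14.0 years

Set 2040·(1/2)^(t/5.27) = 455·(1/2)^(t/28.8).
Taking log₂: log₂(2040/455) = t·(1/5.27 − 1/28.8).
log₂(4.4835) = 2.1646; 1/5.27 − 1/28.8 = 0.15503.
t = 2.1646 / 0.15503 ≈ 13.963 years.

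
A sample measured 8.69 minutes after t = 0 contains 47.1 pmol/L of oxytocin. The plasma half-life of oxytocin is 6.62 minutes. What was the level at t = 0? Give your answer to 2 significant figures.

120 pmol/L

Number of half-lives elapsed: n = 8.69/6.62 ≈ 1.3127.
A₀ = A × 2^n = 47.1 × 2^1.3127 = 47.1 × 2.484 ≈ 117 pmol/L.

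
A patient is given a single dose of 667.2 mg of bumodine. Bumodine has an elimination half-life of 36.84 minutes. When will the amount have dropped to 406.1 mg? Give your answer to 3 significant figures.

Fraction remaining = 406.1/667.2 ≈ 0.60866.
n = log₂(667.2/406.1) = ln(1.6429)/ln 2 ≈ 0.71628 half-lives.
t = n × t½ = 0.71628 × 36.84 ≈ 26.388 minutes.

26.4 minutes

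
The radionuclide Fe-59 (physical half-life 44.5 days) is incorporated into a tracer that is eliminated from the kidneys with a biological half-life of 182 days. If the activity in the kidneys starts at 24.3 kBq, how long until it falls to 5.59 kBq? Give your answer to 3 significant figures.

75.8 days

1/t_eff = 1/t_phys + 1/t_biol = 1/44.5 + 1/182 = 0.027966 per day.
t_eff = 44.5 × 182 / (44.5 + 182) ≈ 35.757 days.
n = log₂(24.3/5.59) ≈ 2.12; t = 2.12 × 35.757 ≈ 75.807 days.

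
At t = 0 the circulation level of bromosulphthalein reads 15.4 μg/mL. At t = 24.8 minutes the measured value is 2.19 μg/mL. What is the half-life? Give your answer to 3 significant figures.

8.81 minutes

A/A₀ = 2.19/15.4 ≈ 0.14221.
n = log₂(7.032) ≈ 2.8139 half-lives elapsed in 24.8 minutes.
t½ = 24.8/2.8139 ≈ 8.8133 minutes.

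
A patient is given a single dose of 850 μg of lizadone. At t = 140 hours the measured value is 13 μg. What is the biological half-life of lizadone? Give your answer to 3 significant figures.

A/A₀ = 13/850 ≈ 0.015294.
n = log₂(65.385) ≈ 6.0309 half-lives elapsed in 140 hours.
t½ = 140/6.0309 ≈ 23.214 hours.

23.2 hours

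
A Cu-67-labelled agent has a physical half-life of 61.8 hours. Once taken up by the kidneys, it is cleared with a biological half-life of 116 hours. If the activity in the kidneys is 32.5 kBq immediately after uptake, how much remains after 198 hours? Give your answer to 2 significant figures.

1/t_eff = 1/t_phys + 1/t_biol = 1/61.8 + 1/116 = 0.024802 per hour.
t_eff = 61.8 × 116 / (61.8 + 116) ≈ 40.319 hours.
Remaining = 32.5 × (1/2)^(198/40.319) = 32.5 × (1/2)^4.9108 ≈ 1.0804 kBq.

1.1 kBq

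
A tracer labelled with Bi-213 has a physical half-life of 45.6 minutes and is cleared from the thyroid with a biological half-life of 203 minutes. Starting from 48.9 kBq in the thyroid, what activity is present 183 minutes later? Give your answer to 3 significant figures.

1.62 kBq

1/t_eff = 1/t_phys + 1/t_biol = 1/45.6 + 1/203 = 0.026856 per minute.
t_eff = 45.6 × 203 / (45.6 + 203) ≈ 37.236 minutes.
Remaining = 48.9 × (1/2)^(183/37.236) = 48.9 × (1/2)^4.9146 ≈ 1.6213 kBq.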